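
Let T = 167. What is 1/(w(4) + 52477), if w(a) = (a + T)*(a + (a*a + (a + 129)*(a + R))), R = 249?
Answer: 1/5809876 ≈ 1.7212e-7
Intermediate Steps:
w(a) = (167 + a)*(a + a**2 + (129 + a)*(249 + a)) (w(a) = (a + 167)*(a + (a*a + (a + 129)*(a + 249))) = (167 + a)*(a + (a**2 + (129 + a)*(249 + a))) = (167 + a)*(a + a**2 + (129 + a)*(249 + a)))
1/(w(4) + 52477) = 1/((5364207 + 2*4**3 + 713*4**2 + 95414*4) + 52477) = 1/((5364207 + 2*64 + 713*16 + 381656) + 52477) = 1/((5364207 + 128 + 11408 + 381656) + 52477) = 1/(5757399 + 52477) = 1/5809876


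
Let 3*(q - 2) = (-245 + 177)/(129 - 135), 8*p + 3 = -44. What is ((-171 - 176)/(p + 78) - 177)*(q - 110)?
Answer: 98400890/5193 ≈ 18949.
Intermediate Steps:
p = -47/8 (p = -3/8 + (⅛)*(-44) = -3/8 - 11/2 = -47/8 ≈ -5.8750)
q = 52/9 (q = 2 + ((-245 + 177)/(129 - 135))/3 = 2 + (-68/(-6))/3 = 2 + (-68*(-⅙))/3 = 2 + (⅓)*(34/3) = 2 + 34/9 = 52/9 ≈ 5.7778)
((-171 - 176)/(p + 78) - 177)*(q - 110) = ((-171 - 176)/(-47/8 + 78) - 177)*(52/9 - 110) = (-347/577/8 - 177)*(-938/9) = (-347*8/577 - 177)*(-938/9) = (-2776/577 - 177)*(-938/9) = -104905/577*(-938/9) = 98400890/5193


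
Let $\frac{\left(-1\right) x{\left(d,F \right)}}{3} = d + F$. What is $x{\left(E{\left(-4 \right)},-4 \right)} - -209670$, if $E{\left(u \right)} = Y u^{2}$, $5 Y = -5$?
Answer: $209730$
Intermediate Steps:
$Y = -1$ ($Y = \frac{1}{5} \left(-5\right) = -1$)
$E{\left(u \right)} = - u^{2}$
$x{\left(d,F \right)} = - 3 F - 3 d$ ($x{\left(d,F \right)} = - 3 \left(d + F\right) = - 3 \left(F + d\right) = - 3 F - 3 d$)
$x{\left(E{\left(-4 \right)},-4 \right)} - -209670 = \left(\left(-3\right) \left(-4\right) - 3 \left(- \left(-4\right)^{2}\right)\right) - -209670 = \left(12 - 3 \left(\left(-1\right) 16\right)\right) + 209670 = \left(12 - -48\right) + 209670 = \left(12 + 48\right) + 209670 = 60 + 209670 = 209730$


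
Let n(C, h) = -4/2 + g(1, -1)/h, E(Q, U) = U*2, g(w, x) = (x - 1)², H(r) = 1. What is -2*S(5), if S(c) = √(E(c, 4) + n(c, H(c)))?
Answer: -2*√10 ≈ -6.3246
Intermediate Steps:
g(w, x) = (-1 + x)²
E(Q, U) = 2*U
n(C, h) = -2 + 4/h (n(C, h) = -4/2 + (-1 - 1)²/h = -4*½ + (-2)²/h = -2 + 4/h)
S(c) = √10 (S(c) = √(2*4 + (-2 + 4/1)) = √(8 + (-2 + 4*1)) = √(8 + (-2 + 4)) = √(8 + 2) = √10)
-2*S(5) = -2*√10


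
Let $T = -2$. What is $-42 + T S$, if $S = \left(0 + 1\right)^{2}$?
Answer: $-44$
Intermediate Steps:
$S = 1$ ($S = 1^{2} = 1$)
$-42 + T S = -42 - 2 = -44$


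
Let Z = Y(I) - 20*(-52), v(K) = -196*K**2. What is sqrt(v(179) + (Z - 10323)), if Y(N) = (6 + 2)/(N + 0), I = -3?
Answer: I*sqrt(56603895)/3 ≈ 2507.9*I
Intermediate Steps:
Y(N) = 8/N
Z = 3112/3 (Z = 8/(-3) - 20*(-52) = 8*(-1/3) + 1040 = -8/3 + 1040 = 3112/3 ≈ 1037.3)
sqrt(v(179) + (Z - 10323)) = sqrt(-196*179**2 + (3112/3 - 10323)) = sqrt(-196*32041 - 27857/3) = sqrt(-6280036 - 27857/3) = sqrt(-18867965/3) = I*sqrt(56603895)/3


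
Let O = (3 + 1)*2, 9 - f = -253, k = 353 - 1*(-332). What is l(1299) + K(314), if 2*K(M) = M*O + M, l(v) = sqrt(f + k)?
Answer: 1413 + sqrt(947) ≈ 1443.8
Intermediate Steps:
k = 685 (k = 353 + 332 = 685)
f = 262 (f = 9 - 1*(-253) = 9 + 253 = 262)
O = 8 (O = 4*2 = 8)
l(v) = sqrt(947) (l(v) = sqrt(262 + 685) = sqrt(947))
K(M) = 9*M/2 (K(M) = (M*8 + M)/2 = (8*M + M)/2 = (9*M)/2 = 9*M/2)
l(1299) + K(314) = sqrt(947) + (9/2)*314 = sqrt(947) + 1413 = 1413 + sqrt(947)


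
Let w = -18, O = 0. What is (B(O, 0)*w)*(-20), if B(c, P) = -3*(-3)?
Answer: 3240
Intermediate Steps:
B(c, P) = 9
(B(O, 0)*w)*(-20) = (9*(-18))*(-20) = -162*(-20) = 3240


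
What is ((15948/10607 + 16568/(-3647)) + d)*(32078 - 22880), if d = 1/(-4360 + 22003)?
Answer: -908555142048978/32499858607 ≈ -27956.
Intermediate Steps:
d = 1/17643 ≈ 5.6680e-5
((15948/10607 + 16568/(-3647)) + d)*(32078 - 22880) = ((15948/10607 + 16568/(-3647)) + 1/17643)*(32078 - 22880) = ((15948*(1/10607) + 16568*(-1/3647)) + 1/17643)*9198 = ((15948/10607 - 16568/3647) + 1/17643)*9198 = (-117574420/38683729 + 1/17643)*9198 = -2074326808331/682497030747*9198 = -908555142048978/32499858607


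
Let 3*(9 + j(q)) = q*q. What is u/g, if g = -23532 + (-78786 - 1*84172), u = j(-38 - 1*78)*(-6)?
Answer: 13429/93245 ≈ 0.14402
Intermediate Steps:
j(q) = -9 + q²/3 (j(q) = -9 + (q*q)/3 = -9 + q²/3)
u = -26858 (u = (-9 + (-38 - 1*78)²/3)*(-6) = (-9 + (-38 - 78)²/3)*(-6) = (-9 + (⅓)*(-116)²)*(-6) = (-9 + (⅓)*13456)*(-6) = (-9 + 13456/3)*(-6) = (13429/3)*(-6) = -26858)
g = -186490 (g = -23532 + (-78786 - 84172) = -23532 - 162958 = -186490)
u/g = -26858/(-186490) = -26858*(-1/186490) = 13429/93245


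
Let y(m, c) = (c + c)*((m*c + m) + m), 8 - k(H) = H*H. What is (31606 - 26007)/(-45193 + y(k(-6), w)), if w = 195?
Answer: -5599/2196433 ≈ -0.0025491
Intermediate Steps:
k(H) = 8 - H² (k(H) = 8 - H*H = 8 - H²)
y(m, c) = 2*c*(2*m + c*m) (y(m, c) = (2*c)*((c*m + m) + m) = (2*c)*((m + c*m) + m) = (2*c)*(2*m + c*m) = 2*c*(2*m + c*m))
(31606 - 26007)/(-45193 + y(k(-6), w)) = (31606 - 26007)/(-45193 + 2*195*(8 - 1*(-6)²)*(2 + 195)) = 5599/(-45193 + 2*195*(8 - 1*36)*197) = 5599/(-45193 + 2*195*(8 - 36)*197) = 5599/(-45193 + 2*195*(-28)*197) = 5599/(-45193 - 2151240) = 5599/(-2196433) = 5599*(-1/2196433) = -5599/2196433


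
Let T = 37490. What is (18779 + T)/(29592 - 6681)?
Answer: 56269/22911 ≈ 2.4560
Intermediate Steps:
(18779 + T)/(29592 - 6681) = (18779 + 37490)/(29592 - 6681) = 56269/22911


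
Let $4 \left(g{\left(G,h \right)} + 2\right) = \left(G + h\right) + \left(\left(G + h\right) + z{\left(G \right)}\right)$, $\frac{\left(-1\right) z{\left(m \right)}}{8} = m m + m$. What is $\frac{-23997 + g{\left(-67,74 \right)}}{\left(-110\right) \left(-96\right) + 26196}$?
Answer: $- \frac{21893}{24504} \approx -0.89345$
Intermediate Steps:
$z{\left(m \right)} = - 8 m - 8 m^{2}$ ($z{\left(m \right)} = - 8 \left(m m + m\right) = - 8 \left(m^{2} + m\right) = - 8 \left(m + m^{2}\right) = - 8 m - 8 m^{2}$)
$g{\left(G,h \right)} = -2 + \frac{G}{2} + \frac{h}{2} - 2 G \left(1 + G\right)$ ($g{\left(G,h \right)} = -2 + \frac{\left(G + h\right) - \left(- G - h + 8 G \left(1 + G\right)\right)}{4} = -2 + \frac{\left(G + h\right) + \left(G + h - 8 G \left(1 + G\right)\right)}{4} = -2 + \frac{2 G + 2 h - 8 G \left(1 + G\right)}{4} = -2 + \left(\frac{G}{2} + \frac{h}{2} - 2 G \left(1 + G\right)\right) = -2 + \frac{G}{2} + \frac{h}{2} - 2 G \left(1 + G\right)$)
$\frac{-23997 + g{\left(-67,74 \right)}}{\left(-110\right) \left(-96\right) + 26196} = \frac{-23997 + \left(-2 + \frac{1}{2} \left(-67\right) + \frac{1}{2} \cdot 74 - - 134 \left(1 - 67\right)\right)}{\left(-110\right) \left(-96\right) + 26196} = \frac{-23997 - \left(- \frac{3}{2} + 8844\right)}{10560 + 26196} = \frac{-23997 - \frac{17685}{2}}{36756} = \left(-23997 - \frac{17685}{2}\right) \frac{1}{36756} = \left(- \frac{65679}{2}\right) \frac{1}{36756} = - \frac{21893}{24504}$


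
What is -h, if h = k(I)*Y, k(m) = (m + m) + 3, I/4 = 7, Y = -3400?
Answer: 200600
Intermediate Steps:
I = 28 (I = 4*7 = 28)
k(m) = 3 + 2*m (k(m) = 2*m + 3 = 3 + 2*m)
h = -200600 (h = (3 + 2*28)*(-3400) = (3 + 56)*(-3400) = 59*(-3400) = -200600)
-h = -1*(-200600) = 200600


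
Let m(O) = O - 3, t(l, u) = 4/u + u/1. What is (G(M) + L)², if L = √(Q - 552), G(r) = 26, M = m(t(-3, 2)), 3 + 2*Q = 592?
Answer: (52 + I*√1030)²/4 ≈ 418.5 + 834.43*I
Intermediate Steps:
Q = 589/2 (Q = -3/2 + (½)*592 = -3/2 + 296 = 589/2 ≈ 294.50)
t(l, u) = u + 4/u (t(l, u) = 4/u + u*1 = 4/u + u = u + 4/u)
m(O) = -3 + O
M = 1 (M = -3 + (2 + 4/2) = -3 + (2 + 4*(½)) = -3 + (2 + 2) = -3 + 4 = 1)
L = I*√1030/2 (L = √(589/2 - 552) = √(-515/2) = I*√1030/2 ≈ 16.047*I)
(G(M) + L)² = (26 + I*√1030/2)²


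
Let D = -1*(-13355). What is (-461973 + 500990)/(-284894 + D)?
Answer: -39017/271539 ≈ -0.14369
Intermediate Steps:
D = 13355
(-461973 + 500990)/(-284894 + D) = (-461973 + 500990)/(-284894 + 13355) = 39017/(-271539) = 39017*(-1/271539) = -39017/271539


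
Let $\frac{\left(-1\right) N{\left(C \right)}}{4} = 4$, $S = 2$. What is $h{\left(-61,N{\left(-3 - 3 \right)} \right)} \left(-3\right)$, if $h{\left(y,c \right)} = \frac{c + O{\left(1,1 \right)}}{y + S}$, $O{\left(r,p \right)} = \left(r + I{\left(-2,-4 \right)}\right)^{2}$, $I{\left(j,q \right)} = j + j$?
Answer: $- \frac{21}{59} \approx -0.35593$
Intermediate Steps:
$I{\left(j,q \right)} = 2 j$
$N{\left(C \right)} = -16$ ($N{\left(C \right)} = \left(-4\right) 4 = -16$)
$O{\left(r,p \right)} = \left(-4 + r\right)^{2}$ ($O{\left(r,p \right)} = \left(r + 2 \left(-2\right)\right)^{2} = \left(r - 4\right)^{2} = \left(-4 + r\right)^{2}$)
$h{\left(y,c \right)} = \frac{9 + c}{2 + y}$ ($h{\left(y,c \right)} = \frac{c + \left(-4 + 1\right)^{2}}{y + 2} = \frac{c + \left(-3\right)^{2}}{2 + y} = \frac{c + 9}{2 + y} = \frac{9 + c}{2 + y}$)
$h{\left(-61,N{\left(-3 - 3 \right)} \right)} \left(-3\right) = \frac{9 - 16}{2 - 61} \left(-3\right) = \frac{1}{-59} \left(-7\right) \left(-3\right) = \left(- \frac{1}{59}\right) \left(-7\right) \left(-3\right) = \frac{7}{59} \left(-3\right) = - \frac{21}{59}$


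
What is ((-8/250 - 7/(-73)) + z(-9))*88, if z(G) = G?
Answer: -7175696/9125 ≈ -786.38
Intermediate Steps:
((-8/250 - 7/(-73)) + z(-9))*88 = ((-8/250 - 7/(-73)) - 9)*88 = ((-8*1/250 - 7*(-1/73)) - 9)*88 = ((-4/125 + 7/73) - 9)*88 = (583/9125 - 9)*88 = -81542/9125*88 = -7175696/9125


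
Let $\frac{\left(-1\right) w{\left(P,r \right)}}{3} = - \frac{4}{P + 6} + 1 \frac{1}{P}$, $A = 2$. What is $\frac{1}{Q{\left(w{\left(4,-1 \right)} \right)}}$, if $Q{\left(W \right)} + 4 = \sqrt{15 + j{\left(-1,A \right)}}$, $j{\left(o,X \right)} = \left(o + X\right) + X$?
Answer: $2 + \frac{3 \sqrt{2}}{2} \approx 4.1213$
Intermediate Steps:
$j{\left(o,X \right)} = o + 2 X$ ($j{\left(o,X \right)} = \left(X + o\right) + X = o + 2 X$)
$w{\left(P,r \right)} = - \frac{3}{P} + \frac{12}{6 + P}$ ($w{\left(P,r \right)} = - 3 \left(- \frac{4}{P + 6} + 1 \frac{1}{P}\right) = - 3 \left(- \frac{4}{6 + P} + \frac{1}{P}\right) = - 3 \left(\frac{1}{P} - \frac{4}{6 + P}\right) = - \frac{3}{P} + \frac{12}{6 + P}$)
$Q{\left(W \right)} = -4 + 3 \sqrt{2}$ ($Q{\left(W \right)} = -4 + \sqrt{15 + \left(-1 + 2 \cdot 2\right)} = -4 + \sqrt{15 + \left(-1 + 4\right)} = -4 + \sqrt{15 + 3} = -4 + \sqrt{18} = -4 + 3 \sqrt{2}$)
$\frac{1}{Q{\left(w{\left(4,-1 \right)} \right)}} = \frac{1}{-4 + 3 \sqrt{2}}$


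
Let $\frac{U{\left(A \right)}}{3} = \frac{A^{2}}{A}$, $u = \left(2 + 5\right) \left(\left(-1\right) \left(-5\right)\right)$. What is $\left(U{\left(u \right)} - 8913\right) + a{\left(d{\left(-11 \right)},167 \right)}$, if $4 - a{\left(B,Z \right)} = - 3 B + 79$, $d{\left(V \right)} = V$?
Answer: $-8916$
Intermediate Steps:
$u = 35$ ($u = 7 \cdot 5 = 35$)
$U{\left(A \right)} = 3 A$ ($U{\left(A \right)} = 3 \frac{A^{2}}{A} = 3 A$)
$a{\left(B,Z \right)} = -75 + 3 B$ ($a{\left(B,Z \right)} = 4 - \left(- 3 B + 79\right) = 4 - \left(79 - 3 B\right) = 4 + \left(-79 + 3 B\right) = -75 + 3 B$)
$\left(U{\left(u \right)} - 8913\right) + a{\left(d{\left(-11 \right)},167 \right)} = \left(3 \cdot 35 - 8913\right) + \left(-75 + 3 \left(-11\right)\right) = \left(105 - 8913\right) - 108 = -8808 - 108 = -8916$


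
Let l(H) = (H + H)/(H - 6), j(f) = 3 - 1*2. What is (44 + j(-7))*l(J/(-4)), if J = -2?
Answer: -90/11 ≈ -8.1818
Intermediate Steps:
j(f) = 1 (j(f) = 3 - 2 = 1)
l(H) = 2*H/(-6 + H) (l(H) = (2*H)/(-6 + H) = 2*H/(-6 + H))
(44 + j(-7))*l(J/(-4)) = (44 + 1)*(2*(-2/(-4))/(-6 - 2/(-4))) = 45*(2*(-2*(-1/4))/(-6 - 2*(-1/4))) = 45*(2*(1/2)/(-6 + 1/2)) = 45*(2*(1/2)/(-11/2)) = 45*(2*(1/2)*(-2/11)) = 45*(-2/11) = -90/11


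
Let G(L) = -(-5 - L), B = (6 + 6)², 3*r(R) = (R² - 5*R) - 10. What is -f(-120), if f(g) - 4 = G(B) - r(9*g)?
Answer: 1171331/3 ≈ 3.9044e+5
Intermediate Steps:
r(R) = -10/3 - 5*R/3 + R²/3 (r(R) = ((R² - 5*R) - 10)/3 = (-10 + R² - 5*R)/3 = -10/3 - 5*R/3 + R²/3)
B = 144 (B = 12² = 144)
G(L) = 5 + L
f(g) = 469/3 - 27*g² + 15*g (f(g) = 4 + ((5 + 144) - (-10/3 - 15*g + (9*g)²/3)) = 4 + (149 - (-10/3 - 15*g + (81*g²)/3)) = 4 + (149 - (-10/3 - 15*g + 27*g²)) = 4 + (149 + (10/3 - 27*g² + 15*g)) = 4 + (457/3 - 27*g² + 15*g) = 469/3 - 27*g² + 15*g)
-f(-120) = -(469/3 - 27*(-120)² + 15*(-120)) = -(469/3 - 27*14400 - 1800) = -(469/3 - 388800 - 1800) = -1*(-1171331/3) = 1171331/3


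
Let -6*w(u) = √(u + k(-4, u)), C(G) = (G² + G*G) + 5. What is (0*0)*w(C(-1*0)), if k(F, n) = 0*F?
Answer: 0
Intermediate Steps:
k(F, n) = 0
C(G) = 5 + 2*G² (C(G) = (G² + G²) + 5 = 2*G² + 5 = 5 + 2*G²)
w(u) = -√u/6 (w(u) = -√(u + 0)/6 = -√u/6)
(0*0)*w(C(-1*0)) = (0*0)*(-√(5 + 2*(-1*0)²)/6) = 0*(-√(5 + 2*0²)/6) = 0*(-√(5 + 2*0)/6) = 0*(-√(5 + 0)/6) = 0*(-√5/6) = 0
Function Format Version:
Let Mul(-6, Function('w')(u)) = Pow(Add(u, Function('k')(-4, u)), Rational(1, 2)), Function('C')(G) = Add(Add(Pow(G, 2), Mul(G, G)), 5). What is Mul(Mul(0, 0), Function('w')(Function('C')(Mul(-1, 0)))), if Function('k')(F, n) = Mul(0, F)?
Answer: 0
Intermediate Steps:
Function('k')(F, n) = 0
Function('C')(G) = Add(5, Mul(2, Pow(G, 2))) (Function('C')(G) = Add(Add(Pow(G, 2), Pow(G, 2)), 5) = Add(Mul(2, Pow(G, 2)), 5) = Add(5, Mul(2, Pow(G, 2))))
Function('w')(u) = Mul(Rational(-1, 6), Pow(u, Rational(1, 2))) (Function('w')(u) = Mul(Rational(-1, 6), Pow(Add(u, 0), Rational(1, 2))) = Mul(Rational(-1, 6), Pow(u, Rational(1, 2))))
Mul(Mul(0, 0), Function('w')(Function('C')(Mul(-1, 0)))) = Mul(Mul(0, 0), Mul(Rational(-1, 6), Pow(Add(5, Mul(2, Pow(Mul(-1, 0), 2))), Rational(1, 2)))) = Mul(0, Mul(Rational(-1, 6), Pow(Add(5, Mul(2, Pow(0, 2))), Rational(1, 2)))) = Mul(0, Mul(Rational(-1, 6), Pow(Add(5, Mul(2, 0)), Rational(1, 2)))) = Mul(0, Mul(Rational(-1, 6), Pow(Add(5, 0), Rational(1, 2)))) = Mul(0, Mul(Rational(-1, 6), Pow(5, Rational(1, 2)))) = 0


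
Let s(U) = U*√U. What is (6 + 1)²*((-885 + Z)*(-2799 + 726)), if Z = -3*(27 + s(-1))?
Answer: 98123382 - 304731*I ≈ 9.8123e+7 - 3.0473e+5*I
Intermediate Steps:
s(U) = U^(3/2)
Z = -81 + 3*I (Z = -3*(27 + (-1)^(3/2)) = -3*(27 - I) = -81 + 3*I ≈ -81.0 + 3.0*I)
(6 + 1)²*((-885 + Z)*(-2799 + 726)) = (6 + 1)²*((-885 + (-81 + 3*I))*(-2799 + 726)) = 7²*((-966 + 3*I)*(-2073)) = 49*(2002518 - 6219*I) = 98123382 - 304731*I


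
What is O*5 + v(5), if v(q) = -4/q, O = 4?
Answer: 96/5 ≈ 19.200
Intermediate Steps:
O*5 + v(5) = 4*5 - 4/5 = 20 - 4*⅕ = 20 - ⅘ = 96/5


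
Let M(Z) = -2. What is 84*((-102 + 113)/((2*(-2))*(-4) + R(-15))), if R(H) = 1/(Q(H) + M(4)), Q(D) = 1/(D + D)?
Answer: 2562/43 ≈ 59.581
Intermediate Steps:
Q(D) = 1/(2*D)
R(H) = 1/(-2 + 1/(2*H)) (R(H) = 1/(1/(2*H) - 2) = 1/(-2 + 1/(2*H)))
84*((-102 + 113)/((2*(-2))*(-4) + R(-15))) = 84*((-102 + 113)/((2*(-2))*(-4) - 2*(-15)/(-1 + 4*(-15)))) = 84*(11/(-4*(-4) - 2*(-15)/(-1 - 60))) = 84*(11/(16 - 2*(-15)/(-61))) = 84*(11/(16 - 2*(-15)*(-1/61))) = 84*(11/(16 - 30/61)) = 84*(11/(946/61)) = 84*(11*(61/946)) = 84*(61/86) = 2562/43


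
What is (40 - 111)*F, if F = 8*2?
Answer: -1136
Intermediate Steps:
F = 16
(40 - 111)*F = (40 - 111)*16 = -71*16 = -1136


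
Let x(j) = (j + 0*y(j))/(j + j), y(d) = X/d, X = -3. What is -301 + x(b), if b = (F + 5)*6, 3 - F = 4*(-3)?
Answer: -601/2 ≈ -300.50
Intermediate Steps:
F = 15 (F = 3 - 4*(-3) = 3 - 1*(-12) = 3 + 12 = 15)
y(d) = -3/d
b = 120 (b = (15 + 5)*6 = 20*6 = 120)
x(j) = ½ (x(j) = (j + 0*(-3/j))/(j + j) = (j + 0)/((2*j)) = j*(1/(2*j)) = ½)
-301 + x(b) = -301 + ½ = -601/2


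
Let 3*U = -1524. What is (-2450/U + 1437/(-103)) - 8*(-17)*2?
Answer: 6877241/26162 ≈ 262.87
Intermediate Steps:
U = -508 (U = (⅓)*(-1524) = -508)
(-2450/U + 1437/(-103)) - 8*(-17)*2 = (-2450/(-508) + 1437/(-103)) - 8*(-17)*2 = (-2450*(-1/508) + 1437*(-1/103)) + 136*2 = (1225/254 - 1437/103) + 272 = -238823/26162 + 272 = 6877241/26162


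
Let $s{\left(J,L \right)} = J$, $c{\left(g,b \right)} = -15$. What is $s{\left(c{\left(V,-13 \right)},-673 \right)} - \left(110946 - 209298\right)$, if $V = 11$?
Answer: $98337$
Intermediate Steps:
$s{\left(c{\left(V,-13 \right)},-673 \right)} - \left(110946 - 209298\right) = -15 - \left(110946 - 209298\right) = -15 - -98352 = -15 + 98352 = 98337$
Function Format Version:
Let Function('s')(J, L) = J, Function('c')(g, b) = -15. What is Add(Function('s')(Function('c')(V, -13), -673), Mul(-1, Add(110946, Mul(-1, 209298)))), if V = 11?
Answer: 98337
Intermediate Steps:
Add(Function('s')(Function('c')(V, -13), -673), Mul(-1, Add(110946, Mul(-1, 209298)))) = Add(-15, Mul(-1, Add(110946, Mul(-1, 209298)))) = Add(-15, Mul(-1, Add(110946, -209298))) = Add(-15, Mul(-1, -98352)) = Add(-15, 98352) = 98337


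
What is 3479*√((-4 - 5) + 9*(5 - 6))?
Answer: 10437*I*√2 ≈ 14760.0*I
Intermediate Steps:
3479*√((-4 - 5) + 9*(5 - 6)) = 3479*√(-9 + 9*(-1)) = 3479*√(-9 - 9) = 3479*√(-18) = 3479*(3*I*√2) = 10437*I*√2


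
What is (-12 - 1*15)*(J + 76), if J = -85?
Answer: 243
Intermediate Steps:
(-12 - 1*15)*(J + 76) = (-12 - 1*15)*(-85 + 76) = (-12 - 15)*(-9) = -27*(-9) = 243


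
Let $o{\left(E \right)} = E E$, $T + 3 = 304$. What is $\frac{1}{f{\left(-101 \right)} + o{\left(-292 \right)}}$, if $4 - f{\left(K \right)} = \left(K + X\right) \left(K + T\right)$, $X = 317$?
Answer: $\frac{1}{42068} \approx 2.3771 \cdot 10^{-5}$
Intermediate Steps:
$T = 301$ ($T = -3 + 304 = 301$)
$f{\left(K \right)} = 4 - \left(301 + K\right) \left(317 + K\right)$ ($f{\left(K \right)} = 4 - \left(K + 317\right) \left(K + 301\right) = 4 - \left(317 + K\right) \left(301 + K\right) = 4 - \left(301 + K\right) \left(317 + K\right)$)
$o{\left(E \right)} = E^{2}$
$\frac{1}{f{\left(-101 \right)} + o{\left(-292 \right)}} = \frac{1}{\left(-95413 - \left(-101\right)^{2} - -62418\right) + \left(-292\right)^{2}} = \frac{1}{\left(-95413 - 10201 + 62418\right) + 85264} = \frac{1}{-43196 + 85264} = \frac{1}{42068}$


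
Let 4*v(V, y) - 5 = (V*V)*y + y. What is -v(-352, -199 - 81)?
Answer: 34693395/4 ≈ 8.6733e+6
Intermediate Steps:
v(V, y) = 5/4 + y/4 + y*V²/4 (v(V, y) = 5/4 + ((V*V)*y + y)/4 = 5/4 + (V²*y + y)/4 = 5/4 + (y*V² + y)/4 = 5/4 + (y + y*V²)/4 = 5/4 + (y/4 + y*V²/4) = 5/4 + y/4 + y*V²/4)
-v(-352, -199 - 81) = -(5/4 + (-199 - 81)/4 + (¼)*(-199 - 81)*(-352)²) = -(5/4 + (¼)*(-280) + (¼)*(-280)*123904) = -(5/4 - 70 - 8673280) = -1*(-34693395/4) = 34693395/4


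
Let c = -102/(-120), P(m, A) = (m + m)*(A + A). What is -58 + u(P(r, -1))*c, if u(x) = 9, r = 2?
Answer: -1007/20 ≈ -50.350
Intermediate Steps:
P(m, A) = 4*A*m (P(m, A) = (2*m)*(2*A) = 4*A*m)
c = 17/20 (c = -102*(-1/120) = 17/20 ≈ 0.85000)
-58 + u(P(r, -1))*c = -58 + 9*(17/20) = -58 + 153/20 = -1007/20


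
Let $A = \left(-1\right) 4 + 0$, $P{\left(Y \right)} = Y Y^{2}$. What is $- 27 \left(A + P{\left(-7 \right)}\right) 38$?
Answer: $356022$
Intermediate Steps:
$P{\left(Y \right)} = Y^{3}$
$A = -4$ ($A = -4 + 0 = -4$)
$- 27 \left(A + P{\left(-7 \right)}\right) 38 = - 27 \left(-4 + \left(-7\right)^{3}\right) 38 = - 27 \left(-4 - 343\right) 38 = \left(-27\right) \left(-347\right) 38 = 9369 \cdot 38 = 356022$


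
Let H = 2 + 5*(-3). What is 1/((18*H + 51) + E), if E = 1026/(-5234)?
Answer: -2617/479424 ≈ -0.0054586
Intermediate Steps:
H = -13 (H = 2 - 15 = -13)
E = -513/2617 (E = 1026*(-1/5234) = -513/2617 ≈ -0.19603)
1/((18*H + 51) + E) = 1/((18*(-13) + 51) - 513/2617) = 1/((-234 + 51) - 513/2617) = 1/(-183 - 513/2617) = 1/(-479424/2617) = -2617/479424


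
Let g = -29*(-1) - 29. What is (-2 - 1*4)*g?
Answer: 0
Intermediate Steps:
g = 0 (g = 29 - 29 = 0)
(-2 - 1*4)*g = (-2 - 1*4)*0 = (-2 - 4)*0 = -6*0 = 0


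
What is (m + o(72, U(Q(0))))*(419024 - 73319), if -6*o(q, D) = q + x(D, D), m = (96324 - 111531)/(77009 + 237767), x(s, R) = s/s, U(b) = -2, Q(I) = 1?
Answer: -1329229387075/314776 ≈ -4.2228e+6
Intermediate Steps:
x(s, R) = 1
m = -15207/314776 ≈ -0.048311
o(q, D) = -1/6 - q/6 (o(q, D) = -(q + 1)/6 = -(1 + q)/6 = -1/6 - q/6)
(m + o(72, U(Q(0))))*(419024 - 73319) = (-15207/314776 + (-1/6 - 1/6*72))*(419024 - 73319) = (-15207/314776 + (-1/6 - 12))*345705 = (-15207/314776 - 73/6)*345705 = -11534945/944328*345705 = -1329229387075/314776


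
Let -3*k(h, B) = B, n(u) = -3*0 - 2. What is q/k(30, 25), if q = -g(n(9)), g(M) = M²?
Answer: 12/25 ≈ 0.48000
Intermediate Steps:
n(u) = -2 (n(u) = 0 - 2 = -2)
k(h, B) = -B/3
q = -4 (q = -1*(-2)² = -1*4 = -4)
q/k(30, 25) = -4/((-⅓*25)) = -4/(-25/3) = -4*(-3/25) = 12/25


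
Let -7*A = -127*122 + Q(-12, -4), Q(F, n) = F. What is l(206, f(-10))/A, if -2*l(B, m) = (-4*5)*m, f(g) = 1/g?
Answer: -7/15506 ≈ -0.00045144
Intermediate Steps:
l(B, m) = 10*m (l(B, m) = -(-4*5)*m/2 = -(-10)*m = 10*m)
A = 15506/7 (A = -(-127*122 - 12)/7 = -(-15494 - 12)/7 = -⅐*(-15506) = 15506/7 ≈ 2215.1)
l(206, f(-10))/A = (10/(-10))/(15506/7) = (10*(-⅒))*(7/15506) = -1*7/15506 = -7/15506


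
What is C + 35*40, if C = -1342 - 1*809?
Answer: -751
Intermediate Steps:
C = -2151 (C = -1342 - 809 = -2151)
C + 35*40 = -2151 + 35*40 = -2151 + 1400 = -751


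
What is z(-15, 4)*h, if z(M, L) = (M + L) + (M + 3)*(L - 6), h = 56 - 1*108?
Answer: -676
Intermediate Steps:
h = -52 (h = 56 - 108 = -52)
z(M, L) = L + M + (-6 + L)*(3 + M) (z(M, L) = (L + M) + (3 + M)*(-6 + L) = (L + M) + (-6 + L)*(3 + M) = L + M + (-6 + L)*(3 + M))
z(-15, 4)*h = (-18 - 5*(-15) + 4*4 + 4*(-15))*(-52) = (-18 + 75 + 16 - 60)*(-52) = 13*(-52) = -676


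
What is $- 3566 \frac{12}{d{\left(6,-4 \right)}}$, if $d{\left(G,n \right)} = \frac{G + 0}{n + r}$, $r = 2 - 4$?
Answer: $42792$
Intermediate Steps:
$r = -2$
$d{\left(G,n \right)} = \frac{G}{-2 + n}$ ($d{\left(G,n \right)} = \frac{G + 0}{n - 2} = \frac{G}{-2 + n}$)
$- 3566 \frac{12}{d{\left(6,-4 \right)}} = - 3566 \frac{12}{6 \frac{1}{-2 - 4}} = - 3566 \frac{12}{6 \frac{1}{-6}} = - 3566 \frac{12}{6 \left(- \frac{1}{6}\right)} = - 3566 \frac{12}{-1} = - 3566 \cdot 12 \left(-1\right) = \left(-3566\right) \left(-12\right) = 42792$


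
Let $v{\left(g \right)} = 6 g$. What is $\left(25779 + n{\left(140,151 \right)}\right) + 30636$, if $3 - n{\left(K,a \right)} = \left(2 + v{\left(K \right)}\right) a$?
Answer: $-70724$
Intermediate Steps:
$n{\left(K,a \right)} = 3 - a \left(2 + 6 K\right)$ ($n{\left(K,a \right)} = 3 - \left(2 + 6 K\right) a = 3 - a \left(2 + 6 K\right)$)
$\left(25779 + n{\left(140,151 \right)}\right) + 30636 = \left(25779 - \left(299 + 126840\right)\right) + 30636 = \left(25779 - 127139\right) + 30636 = -101360 + 30636 = -70724$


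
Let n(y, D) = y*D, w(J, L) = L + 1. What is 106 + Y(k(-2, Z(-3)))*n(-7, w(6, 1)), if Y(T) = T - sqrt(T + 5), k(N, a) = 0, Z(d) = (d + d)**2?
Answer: 106 + 14*sqrt(5) ≈ 137.30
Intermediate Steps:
Z(d) = 4*d**2 (Z(d) = (2*d)**2 = 4*d**2)
w(J, L) = 1 + L
n(y, D) = D*y
Y(T) = T - sqrt(5 + T)
106 + Y(k(-2, Z(-3)))*n(-7, w(6, 1)) = 106 + (0 - sqrt(5 + 0))*((1 + 1)*(-7)) = 106 + (0 - sqrt(5))*(2*(-7)) = 106 - sqrt(5)*(-14) = 106 + 14*sqrt(5)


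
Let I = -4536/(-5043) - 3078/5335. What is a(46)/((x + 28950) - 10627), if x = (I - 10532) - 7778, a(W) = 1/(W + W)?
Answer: 8968135/10991990444 ≈ 0.00081588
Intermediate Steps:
a(W) = 1/(2*W)
I = 2892402/8968135 (I = -4536*(-1/5043) - 3078*1/5335 = 1512/1681 - 3078/5335 = 2892402/8968135 ≈ 0.32252)
x = -164203659448/8968135 (x = (2892402/8968135 - 10532) - 7778 = -94449505418/8968135 - 7778 = -164203659448/8968135 ≈ -18310.)
a(46)/((x + 28950) - 10627) = ((1/2)/46)/((-164203659448/8968135 + 28950) - 10627) = ((1/2)*(1/46))/(95423848802/8968135 - 10627) = 1/(92*(119478157/8968135)) = (1/92)*(8968135/119478157) = 8968135/10991990444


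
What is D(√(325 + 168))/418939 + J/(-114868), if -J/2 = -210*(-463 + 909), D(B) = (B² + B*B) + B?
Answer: -19590598408/12030671263 + √493/418939 ≈ -1.6283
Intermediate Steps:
D(B) = B + 2*B² (D(B) = (B² + B²) + B = 2*B² + B = B + 2*B²)
J = 187320 (J = -(-420)*(-463 + 909) = -(-420)*446 = -2*(-93660) = 187320)
D(√(325 + 168))/418939 + J/(-114868) = (√(325 + 168)*(1 + 2*√(325 + 168)))/418939 + 187320/(-114868) = (√493*(1 + 2*√493))*(1/418939) + 187320*(-1/114868) = √493*(1 + 2*√493)/418939 - 46830/28717 = -46830/28717 + √493*(1 + 2*√493)/418939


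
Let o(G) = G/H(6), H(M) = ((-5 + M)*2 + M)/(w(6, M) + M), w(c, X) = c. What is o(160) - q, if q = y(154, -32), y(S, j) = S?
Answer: 86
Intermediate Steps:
q = 154
H(M) = (-10 + 3*M)/(6 + M) (H(M) = ((-5 + M)*2 + M)/(6 + M) = ((-10 + 2*M) + M)/(6 + M) = (-10 + 3*M)/(6 + M))
o(G) = 3*G/2 (o(G) = G/(((-10 + 3*6)/(6 + 6))) = G/(((-10 + 18)/12)) = G/(((1/12)*8)) = G/(⅔) = G*(3/2) = 3*G/2)
o(160) - q = (3/2)*160 - 1*154 = 240 - 154 = 86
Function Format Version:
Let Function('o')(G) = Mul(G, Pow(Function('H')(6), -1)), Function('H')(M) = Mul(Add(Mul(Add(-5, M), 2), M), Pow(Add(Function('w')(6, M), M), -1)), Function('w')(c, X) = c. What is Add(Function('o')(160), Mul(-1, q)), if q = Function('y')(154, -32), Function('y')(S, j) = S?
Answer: 86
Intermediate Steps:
q = 154
Function('H')(M) = Mul(Pow(Add(6, M), -1), Add(-10, Mul(3, M))) (Function('H')(M) = Mul(Add(Mul(Add(-5, M), 2), M), Pow(Add(6, M), -1)) = Mul(Add(Add(-10, Mul(2, M)), M), Pow(Add(6, M), -1)) = Mul(Add(-10, Mul(3, M)), Pow(Add(6, M), -1)) = Mul(Pow(Add(6, M), -1), Add(-10, Mul(3, M))))
Function('o')(G) = Mul(Rational(3, 2), G) (Function('o')(G) = Mul(G, Pow(Mul(Pow(Add(6, 6), -1), Add(-10, Mul(3, 6))), -1)) = Mul(G, Pow(Mul(Pow(12, -1), Add(-10, 18)), -1)) = Mul(G, Pow(Mul(Rational(1, 12), 8), -1)) = Mul(G, Pow(Rational(2, 3), -1)) = Mul(G, Rational(3, 2)) = Mul(Rational(3, 2), G))
Add(Function('o')(160), Mul(-1, q)) = Add(Mul(Rational(3, 2), 160), Mul(-1, 154)) = Add(240, -154) = 86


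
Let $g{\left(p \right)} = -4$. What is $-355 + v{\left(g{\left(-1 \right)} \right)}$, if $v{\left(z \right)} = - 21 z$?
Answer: $-271$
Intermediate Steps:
$-355 + v{\left(g{\left(-1 \right)} \right)} = -355 - -84 = -355 + 84 = -271$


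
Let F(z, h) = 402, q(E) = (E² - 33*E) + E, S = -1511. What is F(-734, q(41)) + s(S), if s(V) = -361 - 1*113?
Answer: -72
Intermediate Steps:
q(E) = E² - 32*E
s(V) = -474 (s(V) = -361 - 113 = -474)
F(-734, q(41)) + s(S) = 402 - 474 = -72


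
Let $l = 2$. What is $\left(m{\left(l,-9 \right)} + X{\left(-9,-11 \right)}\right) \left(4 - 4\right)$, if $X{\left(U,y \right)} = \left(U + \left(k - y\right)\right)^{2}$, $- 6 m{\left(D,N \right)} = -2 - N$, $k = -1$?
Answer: $0$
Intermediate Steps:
$m{\left(D,N \right)} = \frac{1}{3} + \frac{N}{6}$ ($m{\left(D,N \right)} = - \frac{-2 - N}{6} = \frac{1}{3} + \frac{N}{6}$)
$X{\left(U,y \right)} = \left(-1 + U - y\right)^{2}$ ($X{\left(U,y \right)} = \left(U - \left(1 + y\right)\right)^{2} = \left(-1 + U - y\right)^{2}$)
$\left(m{\left(l,-9 \right)} + X{\left(-9,-11 \right)}\right) \left(4 - 4\right) = \left(\left(\frac{1}{3} + \frac{1}{6} \left(-9\right)\right) + \left(1 - 11 - -9\right)^{2}\right) \left(4 - 4\right) = \left(\left(\frac{1}{3} - \frac{3}{2}\right) + \left(1 - 11 + 9\right)^{2}\right) \left(4 - 4\right) = \left(- \frac{7}{6} + \left(-1\right)^{2}\right) 0 = \left(- \frac{7}{6} + 1\right) 0 = \left(- \frac{1}{6}\right) 0 = 0$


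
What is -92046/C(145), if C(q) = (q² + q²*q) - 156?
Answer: -46023/1534747 ≈ -0.029987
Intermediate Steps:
C(q) = -156 + q² + q³ (C(q) = (q² + q³) - 156 = -156 + q² + q³)
-92046/C(145) = -92046/(-156 + 145² + 145³) = -92046/(-156 + 21025 + 3048625) = -92046/3069494 = -92046*1/3069494 = -46023/1534747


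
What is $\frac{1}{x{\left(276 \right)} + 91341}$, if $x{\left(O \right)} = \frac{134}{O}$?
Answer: $\frac{138}{12605125} \approx 1.0948 \cdot 10^{-5}$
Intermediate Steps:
$\frac{1}{x{\left(276 \right)} + 91341} = \frac{1}{\frac{134}{276} + 91341} = \frac{1}{134 \cdot \frac{1}{276} + 91341} = \frac{1}{\frac{67}{138} + 91341} = \frac{1}{\frac{12605125}{138}} = \frac{138}{12605125}$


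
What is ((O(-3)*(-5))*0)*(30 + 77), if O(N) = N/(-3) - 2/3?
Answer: 0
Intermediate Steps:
O(N) = -⅔ - N/3 (O(N) = N*(-⅓) - 2*⅓ = -N/3 - ⅔ = -⅔ - N/3)
((O(-3)*(-5))*0)*(30 + 77) = (((-⅔ - ⅓*(-3))*(-5))*0)*(30 + 77) = (((-⅔ + 1)*(-5))*0)*107 = (((⅓)*(-5))*0)*107 = -5/3*0*107 = 0*107 = 0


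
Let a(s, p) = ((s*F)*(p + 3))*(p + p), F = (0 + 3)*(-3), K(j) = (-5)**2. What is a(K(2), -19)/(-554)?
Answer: 68400/277 ≈ 246.93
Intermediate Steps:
K(j) = 25
F = -9 (F = 3*(-3) = -9)
a(s, p) = -18*p*s*(3 + p) (a(s, p) = ((s*(-9))*(p + 3))*(p + p) = ((-9*s)*(3 + p))*(2*p) = (-9*s*(3 + p))*(2*p) = -18*p*s*(3 + p))
a(K(2), -19)/(-554) = -18*(-19)*25*(3 - 19)/(-554) = -18*(-19)*25*(-16)*(-1/554) = -136800*(-1/554) = 68400/277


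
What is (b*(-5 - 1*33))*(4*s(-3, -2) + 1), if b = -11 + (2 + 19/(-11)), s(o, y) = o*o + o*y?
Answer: 273524/11 ≈ 24866.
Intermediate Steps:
s(o, y) = o**2 + o*y
b = -118/11 (b = -11 + (2 + 19*(-1/11)) = -11 + (2 - 19/11) = -11 + 3/11 = -118/11 ≈ -10.727)
(b*(-5 - 1*33))*(4*s(-3, -2) + 1) = (-118*(-5 - 1*33)/11)*(4*(-3*(-3 - 2)) + 1) = (-118*(-5 - 33)/11)*(4*(-3*(-5)) + 1) = (-118/11*(-38))*(4*15 + 1) = 4484*(60 + 1)/11 = (4484/11)*61 = 273524/11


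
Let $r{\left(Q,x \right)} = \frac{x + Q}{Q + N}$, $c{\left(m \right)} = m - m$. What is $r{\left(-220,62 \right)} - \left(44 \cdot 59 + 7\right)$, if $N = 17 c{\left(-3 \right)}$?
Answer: $- \frac{286251}{110} \approx -2602.3$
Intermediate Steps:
$c{\left(m \right)} = 0$
$N = 0$ ($N = 17 \cdot 0 = 0$)
$r{\left(Q,x \right)} = \frac{Q + x}{Q}$ ($r{\left(Q,x \right)} = \frac{x + Q}{Q + 0} = \frac{Q + x}{Q}$)
$r{\left(-220,62 \right)} - \left(44 \cdot 59 + 7\right) = \frac{-220 + 62}{-220} - \left(44 \cdot 59 + 7\right) = \left(- \frac{1}{220}\right) \left(-158\right) - \left(2596 + 7\right) = \frac{79}{110} - 2603 = - \frac{286251}{110}$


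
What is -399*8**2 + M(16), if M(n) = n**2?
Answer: -25280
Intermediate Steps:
-399*8**2 + M(16) = -399*8**2 + 16**2 = -399*64 + 256 = -25536 + 256 = -25280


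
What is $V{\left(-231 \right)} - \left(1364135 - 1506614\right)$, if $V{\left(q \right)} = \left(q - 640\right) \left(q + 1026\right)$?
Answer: $-549966$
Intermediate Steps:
$V{\left(q \right)} = \left(-640 + q\right) \left(1026 + q\right)$
$V{\left(-231 \right)} - \left(1364135 - 1506614\right) = \left(-656640 + \left(-231\right)^{2} + 386 \left(-231\right)\right) - \left(1364135 - 1506614\right) = \left(-656640 + 53361 - 89166\right) - -142479 = -692445 + 142479 = -549966$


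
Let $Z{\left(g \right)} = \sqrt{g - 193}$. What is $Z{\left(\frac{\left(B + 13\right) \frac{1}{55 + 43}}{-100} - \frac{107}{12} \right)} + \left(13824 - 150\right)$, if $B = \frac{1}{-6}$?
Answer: $13674 + \frac{i \sqrt{35618331}}{420} \approx 13674.0 + 14.21 i$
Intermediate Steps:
$B = - \frac{1}{6} \approx -0.16667$
$Z{\left(g \right)} = \sqrt{-193 + g}$
$Z{\left(\frac{\left(B + 13\right) \frac{1}{55 + 43}}{-100} - \frac{107}{12} \right)} + \left(13824 - 150\right) = \sqrt{-193 - \left(\frac{107}{12} - \frac{\left(- \frac{1}{6} + 13\right) \frac{1}{55 + 43}}{-100}\right)} + \left(13824 - 150\right) = \sqrt{-193 - \left(\frac{107}{12} - \frac{77}{6 \cdot 98} \left(- \frac{1}{100}\right)\right)} + 13674 = \sqrt{-193 - \left(\frac{107}{12} - \frac{77}{6} \cdot \frac{1}{98} \left(- \frac{1}{100}\right)\right)} + 13674 = \sqrt{-193 + \left(\frac{11}{84} \left(- \frac{1}{100}\right) - \frac{107}{12}\right)} + 13674 = \sqrt{-193 - \frac{74911}{8400}} + 13674 = \sqrt{- \frac{1696111}{8400}} + 13674 = \frac{i \sqrt{35618331}}{420} + 13674 = 13674 + \frac{i \sqrt{35618331}}{420}$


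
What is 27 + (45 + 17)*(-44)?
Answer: -2701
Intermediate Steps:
27 + (45 + 17)*(-44) = 27 + 62*(-44) = 27 - 2728 = -2701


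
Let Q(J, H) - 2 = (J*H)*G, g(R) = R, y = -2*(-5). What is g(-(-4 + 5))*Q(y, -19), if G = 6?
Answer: 1138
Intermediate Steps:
y = 10
Q(J, H) = 2 + 6*H*J (Q(J, H) = 2 + (J*H)*6 = 2 + (H*J)*6 = 2 + 6*H*J)
g(-(-4 + 5))*Q(y, -19) = (-(-4 + 5))*(2 + 6*(-19)*10) = (-1*1)*(2 - 1140) = -1*(-1138) = 1138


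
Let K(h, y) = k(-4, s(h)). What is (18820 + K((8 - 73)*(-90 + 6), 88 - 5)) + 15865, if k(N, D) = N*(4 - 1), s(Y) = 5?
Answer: 34673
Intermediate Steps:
k(N, D) = 3*N (k(N, D) = N*3 = 3*N)
K(h, y) = -12 (K(h, y) = 3*(-4) = -12)
(18820 + K((8 - 73)*(-90 + 6), 88 - 5)) + 15865 = (18820 - 12) + 15865 = 18808 + 15865 = 34673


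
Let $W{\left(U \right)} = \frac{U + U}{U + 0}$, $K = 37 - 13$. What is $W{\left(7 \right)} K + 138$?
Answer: $186$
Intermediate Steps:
$K = 24$
$W{\left(U \right)} = 2$ ($W{\left(U \right)} = \frac{2 U}{U} = 2$)
$W{\left(7 \right)} K + 138 = 2 \cdot 24 + 138 = 48 + 138 = 186$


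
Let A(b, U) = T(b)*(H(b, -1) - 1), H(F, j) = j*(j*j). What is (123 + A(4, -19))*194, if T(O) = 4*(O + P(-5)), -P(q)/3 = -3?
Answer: 3686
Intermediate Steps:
P(q) = 9 (P(q) = -3*(-3) = 9)
H(F, j) = j**3 (H(F, j) = j*j**2 = j**3)
T(O) = 36 + 4*O (T(O) = 4*(O + 9) = 4*(9 + O) = 36 + 4*O)
A(b, U) = -72 - 8*b (A(b, U) = (36 + 4*b)*((-1)**3 - 1) = (36 + 4*b)*(-1 - 1) = (36 + 4*b)*(-2) = -72 - 8*b)
(123 + A(4, -19))*194 = (123 + (-72 - 8*4))*194 = (123 + (-72 - 32))*194 = (123 - 104)*194 = 19*194 = 3686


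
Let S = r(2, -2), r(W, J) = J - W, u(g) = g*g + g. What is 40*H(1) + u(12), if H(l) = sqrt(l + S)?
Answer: 156 + 40*I*sqrt(3) ≈ 156.0 + 69.282*I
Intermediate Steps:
u(g) = g + g**2 (u(g) = g**2 + g = g + g**2)
S = -4 (S = -2 - 1*2 = -2 - 2 = -4)
H(l) = sqrt(-4 + l) (H(l) = sqrt(l - 4) = sqrt(-4 + l))
40*H(1) + u(12) = 40*sqrt(-4 + 1) + 12*(1 + 12) = 40*sqrt(-3) + 12*13 = 40*(I*sqrt(3)) + 156 = 40*I*sqrt(3) + 156 = 156 + 40*I*sqrt(3)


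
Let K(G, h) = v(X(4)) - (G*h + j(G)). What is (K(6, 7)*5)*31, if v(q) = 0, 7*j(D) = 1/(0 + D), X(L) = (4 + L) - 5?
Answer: -273575/42 ≈ -6513.7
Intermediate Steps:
X(L) = -1 + L
j(D) = 1/(7*D) (j(D) = 1/(7*(0 + D)) = 1/(7*D))
K(G, h) = -1/(7*G) - G*h (K(G, h) = 0 - (G*h + 1/(7*G)) = 0 - (1/(7*G) + G*h) = 0 + (-1/(7*G) - G*h) = -1/(7*G) - G*h)
(K(6, 7)*5)*31 = ((-⅐/6 - 1*6*7)*5)*31 = ((-⅐*⅙ - 42)*5)*31 = ((-1/42 - 42)*5)*31 = -1765/42*5*31 = -8825/42*31 = -273575/42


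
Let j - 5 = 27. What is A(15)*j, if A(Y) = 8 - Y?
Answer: -224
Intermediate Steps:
j = 32 (j = 5 + 27 = 32)
A(15)*j = (8 - 1*15)*32 = (8 - 15)*32 = -7*32 = -224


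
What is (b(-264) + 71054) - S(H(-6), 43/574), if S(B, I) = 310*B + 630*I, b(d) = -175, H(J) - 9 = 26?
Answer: 2459254/41 ≈ 59982.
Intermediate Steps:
H(J) = 35 (H(J) = 9 + 26 = 35)
(b(-264) + 71054) - S(H(-6), 43/574) = (-175 + 71054) - (310*35 + 630*(43/574)) = 70879 - (10850 + 630*(43*(1/574))) = 70879 - (10850 + 630*(43/574)) = 70879 - (10850 + 1935/41) = 70879 - 1*446785/41 = 70879 - 446785/41 = 2459254/41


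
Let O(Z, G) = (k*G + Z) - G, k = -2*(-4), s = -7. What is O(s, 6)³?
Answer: 42875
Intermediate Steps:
k = 8
O(Z, G) = Z + 7*G (O(Z, G) = (8*G + Z) - G = (Z + 8*G) - G = Z + 7*G)
O(s, 6)³ = (-7 + 7*6)³ = (-7 + 42)³ = 35³ = 42875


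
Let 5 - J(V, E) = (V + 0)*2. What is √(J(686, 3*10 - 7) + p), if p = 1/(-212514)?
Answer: I*√61736727880446/212514 ≈ 36.973*I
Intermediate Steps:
p = -1/212514 ≈ -4.7056e-6
J(V, E) = 5 - 2*V (J(V, E) = 5 - (V + 0)*2 = 5 - V*2 = 5 - 2*V)
√(J(686, 3*10 - 7) + p) = √((5 - 2*686) - 1/212514) = √((5 - 1372) - 1/212514) = √(-1367 - 1/212514) = √(-290506639/212514) = I*√61736727880446/212514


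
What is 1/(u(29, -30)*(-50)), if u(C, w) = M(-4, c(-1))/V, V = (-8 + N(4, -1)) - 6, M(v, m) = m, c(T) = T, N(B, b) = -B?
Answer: -9/25 ≈ -0.36000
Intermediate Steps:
V = -18 (V = (-8 - 1*4) - 6 = (-8 - 4) - 6 = -12 - 6 = -18)
u(C, w) = 1/18 (u(C, w) = -1/(-18) = -1*(-1/18) = 1/18)
1/(u(29, -30)*(-50)) = 1/((1/18)*(-50)) = 1/(-25/9) = -9/25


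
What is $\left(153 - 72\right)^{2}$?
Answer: $6561$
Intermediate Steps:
$\left(153 - 72\right)^{2} = 81^{2} = 6561$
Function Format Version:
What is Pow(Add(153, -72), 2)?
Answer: 6561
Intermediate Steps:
Pow(Add(153, -72), 2) = Pow(81, 2) = 6561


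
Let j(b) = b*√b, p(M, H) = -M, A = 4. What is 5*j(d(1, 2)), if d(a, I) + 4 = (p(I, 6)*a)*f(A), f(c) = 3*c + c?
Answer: -1080*I ≈ -1080.0*I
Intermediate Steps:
f(c) = 4*c
d(a, I) = -4 - 16*I*a (d(a, I) = -4 + ((-I)*a)*(4*4) = -4 - I*a*16 = -4 - 16*I*a)
j(b) = b^(3/2)
5*j(d(1, 2)) = 5*(-4 - 16*2*1)^(3/2) = 5*(-4 - 32)^(3/2) = 5*(-36)^(3/2) = 5*(-216*I) = -1080*I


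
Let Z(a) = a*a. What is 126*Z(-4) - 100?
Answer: 1916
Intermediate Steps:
Z(a) = a**2
126*Z(-4) - 100 = 126*(-4)**2 - 100 = 126*16 - 100 = 2016 - 100 = 1916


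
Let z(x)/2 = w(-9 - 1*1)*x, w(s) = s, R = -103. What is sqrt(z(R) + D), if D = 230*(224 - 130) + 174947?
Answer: sqrt(198627) ≈ 445.68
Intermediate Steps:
z(x) = -20*x (z(x) = 2*((-9 - 1*1)*x) = 2*((-9 - 1)*x) = 2*(-10*x) = -20*x)
D = 196567 (D = 230*94 + 174947 = 21620 + 174947 = 196567)
sqrt(z(R) + D) = sqrt(-20*(-103) + 196567) = sqrt(2060 + 196567) = sqrt(198627)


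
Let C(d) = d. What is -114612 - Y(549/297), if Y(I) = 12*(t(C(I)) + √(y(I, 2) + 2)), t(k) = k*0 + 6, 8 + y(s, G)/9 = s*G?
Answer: -114684 - 24*I*√1111/11 ≈ -1.1468e+5 - 72.724*I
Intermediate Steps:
y(s, G) = -72 + 9*G*s (y(s, G) = -72 + 9*(s*G) = -72 + 9*(G*s) = -72 + 9*G*s)
t(k) = 6 (t(k) = 0 + 6 = 6)
Y(I) = 72 + 12*√(-70 + 18*I) (Y(I) = 12*(6 + √((-72 + 9*2*I) + 2)) = 12*(6 + √((-72 + 18*I) + 2)) = 12*(6 + √(-70 + 18*I)) = 72 + 12*√(-70 + 18*I))
-114612 - Y(549/297) = -114612 - (72 + 12*√(-70 + 18*(549/297))) = -114612 - (72 + 12*√(-70 + 18*(549*(1/297)))) = -114612 - (72 + 12*√(-70 + 18*(61/33))) = -114612 - (72 + 12*√(-70 + 366/11)) = -114612 - (72 + 12*√(-404/11)) = -114612 - (72 + 12*(2*I*√1111/11)) = -114612 - (72 + 24*I*√1111/11) = -114612 + (-72 - 24*I*√1111/11) = -114684 - 24*I*√1111/11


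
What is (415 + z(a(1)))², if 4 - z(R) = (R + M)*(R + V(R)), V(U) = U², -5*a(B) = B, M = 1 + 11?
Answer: 2767917321/15625 ≈ 1.7715e+5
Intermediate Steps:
M = 12
a(B) = -B/5
z(R) = 4 - (12 + R)*(R + R²) (z(R) = 4 - (R + 12)*(R + R²) = 4 - (12 + R)*(R + R²))
(415 + z(a(1)))² = (415 + (4 - (-⅕*1)³ - 13*(-⅕*1)² - (-12)/5))² = (415 + (4 - (-⅕)³ - 13*(-⅕)² - 12*(-⅕)))² = (415 + (4 - 1*(-1/125) - 13*1/25 + 12/5))² = (415 + (4 + 1/125 - 13/25 + 12/5))² = (415 + 736/125)² = (52611/125)² = 2767917321/15625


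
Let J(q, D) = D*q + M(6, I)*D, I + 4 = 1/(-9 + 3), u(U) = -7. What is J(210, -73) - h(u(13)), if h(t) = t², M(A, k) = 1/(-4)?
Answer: -61443/4 ≈ -15361.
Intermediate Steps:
I = -25/6 (I = -4 + 1/(-9 + 3) = -4 + 1/(-6) = -4 - ⅙ = -25/6 ≈ -4.1667)
M(A, k) = -¼ (M(A, k) = 1*(-¼) = -¼)
J(q, D) = -D/4 + D*q (J(q, D) = D*q - D/4 = -D/4 + D*q)
J(210, -73) - h(u(13)) = -73*(-¼ + 210) - 1*(-7)² = -73*839/4 - 1*49 = -61247/4 - 49 = -61443/4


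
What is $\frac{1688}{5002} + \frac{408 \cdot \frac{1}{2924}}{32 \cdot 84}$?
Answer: $\frac{16261317}{48179264} \approx 0.33752$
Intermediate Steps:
$\frac{1688}{5002} + \frac{408 \cdot \frac{1}{2924}}{32 \cdot 84} = 1688 \cdot \frac{1}{5002} + \frac{408 \cdot \frac{1}{2924}}{2688} = \frac{844}{2501} + \frac{6}{43} \cdot \frac{1}{2688} = \frac{844}{2501} + \frac{1}{19264} = \frac{16261317}{48179264}$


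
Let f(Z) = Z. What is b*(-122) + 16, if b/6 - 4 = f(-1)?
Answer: -2180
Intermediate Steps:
b = 18 (b = 24 + 6*(-1) = 24 - 6 = 18)
b*(-122) + 16 = 18*(-122) + 16 = -2196 + 16 = -2180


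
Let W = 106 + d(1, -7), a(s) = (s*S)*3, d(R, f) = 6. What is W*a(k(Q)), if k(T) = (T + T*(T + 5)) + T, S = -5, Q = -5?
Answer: 16800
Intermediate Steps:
k(T) = 2*T + T*(5 + T) (k(T) = (T + T*(5 + T)) + T = 2*T + T*(5 + T))
a(s) = -15*s (a(s) = (s*(-5))*3 = -5*s*3 = -15*s)
W = 112 (W = 106 + 6 = 112)
W*a(k(Q)) = 112*(-(-75)*(7 - 5)) = 112*(-(-75)*2) = 112*(-15*(-10)) = 112*150 = 16800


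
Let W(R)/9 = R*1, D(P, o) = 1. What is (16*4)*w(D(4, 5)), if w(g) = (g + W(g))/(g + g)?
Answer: 320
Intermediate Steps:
W(R) = 9*R (W(R) = 9*(R*1) = 9*R)
w(g) = 5 (w(g) = (g + 9*g)/(g + g) = (10*g)/((2*g)) = (10*g)*(1/(2*g)) = 5)
(16*4)*w(D(4, 5)) = (16*4)*5 = 64*5 = 320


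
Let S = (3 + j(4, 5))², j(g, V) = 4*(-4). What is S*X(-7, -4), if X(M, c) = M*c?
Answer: 4732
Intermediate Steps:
j(g, V) = -16
S = 169 (S = (3 - 16)² = (-13)² = 169)
S*X(-7, -4) = 169*(-7*(-4)) = 169*28 = 4732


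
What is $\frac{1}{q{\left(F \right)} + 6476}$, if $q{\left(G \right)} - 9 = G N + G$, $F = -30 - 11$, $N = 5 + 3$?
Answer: $\frac{1}{6116} \approx 0.00016351$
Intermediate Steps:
$N = 8$
$F = -41$ ($F = -30 - 11 = -41$)
$q{\left(G \right)} = 9 + 9 G$ ($q{\left(G \right)} = 9 + \left(G 8 + G\right) = 9 + \left(8 G + G\right) = 9 + 9 G$)
$\frac{1}{q{\left(F \right)} + 6476} = \frac{1}{\left(9 + 9 \left(-41\right)\right) + 6476} = \frac{1}{\left(9 - 369\right) + 6476} = \frac{1}{-360 + 6476} = \frac{1}{6116}$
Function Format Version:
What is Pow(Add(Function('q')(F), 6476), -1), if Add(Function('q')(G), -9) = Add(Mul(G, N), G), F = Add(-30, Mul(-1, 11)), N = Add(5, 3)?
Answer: Rational(1, 6116) ≈ 0.00016351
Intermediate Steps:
N = 8
F = -41 (F = Add(-30, -11) = -41)
Function('q')(G) = Add(9, Mul(9, G)) (Function('q')(G) = Add(9, Add(Mul(G, 8), G)) = Add(9, Add(Mul(8, G), G)) = Add(9, Mul(9, G)))
Pow(Add(Function('q')(F), 6476), -1) = Pow(Add(Add(9, Mul(9, -41)), 6476), -1) = Pow(Add(Add(9, -369), 6476), -1) = Pow(Add(-360, 6476), -1) = Pow(6116, -1) = Rational(1, 6116)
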